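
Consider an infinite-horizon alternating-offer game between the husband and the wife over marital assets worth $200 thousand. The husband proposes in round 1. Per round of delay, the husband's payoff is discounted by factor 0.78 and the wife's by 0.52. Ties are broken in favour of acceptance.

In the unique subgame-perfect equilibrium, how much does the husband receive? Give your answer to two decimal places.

Let x be the husband's share when the husband proposes and y be the wife's share when the wife proposes.
The wife accepts iff offered ≥ 0.52·y, so x = 200 − 0.52y. Symmetrically y = 200 − 0.78x.
Substituting: x = 200 − 0.52(200 − 0.78x), giving x(1 − 0.78·0.52) = 200(1 − 0.52).
So x = 200 × 0.48 / 0.5944 ≈ 161.5074, and the wife receives 200 − x ≈ 38.4926.

161.51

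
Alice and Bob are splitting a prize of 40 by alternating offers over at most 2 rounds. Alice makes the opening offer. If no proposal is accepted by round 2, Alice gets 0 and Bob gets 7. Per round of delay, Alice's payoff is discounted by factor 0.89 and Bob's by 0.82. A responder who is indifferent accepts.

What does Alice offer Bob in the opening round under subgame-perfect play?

32.8

Round 2 (Bob proposes): Alice will accept anything ≥ 0, so Bob offers 0 and keeps 40.
Round 1 (Alice proposes): Bob can get 40 next round, worth 0.82 × 40 = 32.8 now. Alice offers 32.8 and keeps 40 − 32.8 = 7.2.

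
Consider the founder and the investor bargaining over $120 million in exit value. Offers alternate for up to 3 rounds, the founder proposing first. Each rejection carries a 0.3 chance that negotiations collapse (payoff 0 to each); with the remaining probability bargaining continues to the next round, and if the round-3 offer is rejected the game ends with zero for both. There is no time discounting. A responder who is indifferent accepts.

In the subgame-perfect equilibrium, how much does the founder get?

By backward induction:
Round 3 (the founder proposes): the investor will accept anything ≥ 0, so the founder offers 0 and keeps 120.
Round 2 (the investor proposes): rejecting gives the founder an expected 0.7 × 120 = 84, so the investor offers 84, keeping 36.
Round 1 (the founder proposes): rejecting gives the investor an expected 0.7 × 36 = 25.2, so the founder offers 25.2, keeping 94.8.

94.8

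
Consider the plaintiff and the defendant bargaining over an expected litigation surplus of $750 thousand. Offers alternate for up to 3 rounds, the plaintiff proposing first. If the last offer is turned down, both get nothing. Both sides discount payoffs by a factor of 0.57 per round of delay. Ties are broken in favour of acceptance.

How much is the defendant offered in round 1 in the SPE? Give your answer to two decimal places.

Round 3 (the plaintiff proposes): the defendant will accept anything ≥ 0, so the plaintiff offers 0 and keeps 750.
Round 2 (the defendant proposes): the plaintiff can get 750 next round, worth 0.57 × 750 = 427.5 now. The defendant offers 427.5 and keeps 750 − 427.5 = 322.5.
Round 1 (the plaintiff proposes): the defendant can get 322.5 next round, worth 0.57 × 322.5 = 183.825 now; the plaintiff offers that and keeps 566.175.

183.83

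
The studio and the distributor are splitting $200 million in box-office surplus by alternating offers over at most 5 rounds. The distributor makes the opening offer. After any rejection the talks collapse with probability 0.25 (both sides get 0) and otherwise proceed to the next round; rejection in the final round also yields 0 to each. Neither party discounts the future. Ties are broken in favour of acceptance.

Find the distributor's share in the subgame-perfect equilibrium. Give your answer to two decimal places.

Round 5 (the distributor proposes): the studio will accept anything ≥ 0, so the distributor offers 0 and keeps 200.
Round 4 (the studio proposes): rejecting gives the distributor an expected 0.75 × 200 = 150; the studio offers that and keeps 50.
Round 3 (the distributor proposes): rejecting gives the studio an expected 0.75 × 50 = 37.5; the distributor offers that and keeps 162.5.
Round 2 (the studio proposes): rejecting gives the distributor an expected 0.75 × 162.5 = 121.875. The studio offers 121.875 and keeps 200 − 121.875 = 78.125.
Round 1 (the distributor proposes): rejecting gives the studio an expected 0.75 × 78.125 = 58.59375. The distributor offers 58.59375 and keeps 200 − 58.59375 = 141.40625.

141.41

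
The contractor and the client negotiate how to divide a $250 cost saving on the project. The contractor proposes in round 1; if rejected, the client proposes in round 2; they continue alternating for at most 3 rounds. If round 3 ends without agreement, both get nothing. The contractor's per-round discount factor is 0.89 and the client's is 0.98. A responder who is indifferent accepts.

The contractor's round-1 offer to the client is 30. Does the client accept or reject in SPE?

Round 3 (the contractor proposes): rejection yields 0 for the client; the contractor offers 0 and keeps 250.
Round 2 (the client proposes): the contractor can get 250 next round, worth 0.89 × 250 = 222.5 now, so the client offers 222.5, keeping 27.5.
So by rejecting in round 1, the client gets 27.5 next round, worth 0.98 × 27.5 = 26.95 now.
Offer 30 ≥ 26.95, so the client accepts.

Accept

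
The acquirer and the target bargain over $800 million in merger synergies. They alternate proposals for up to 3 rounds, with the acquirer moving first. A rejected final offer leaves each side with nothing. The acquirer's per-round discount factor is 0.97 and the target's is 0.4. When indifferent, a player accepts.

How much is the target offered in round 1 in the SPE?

Solve by backward induction from round 3.
Round 3 (the acquirer proposes): rejection yields 0 for the target; the acquirer offers 0 and keeps 800.
Round 2 (the target proposes): the acquirer can get 800 next round, worth 0.97 × 800 = 776 now. The target offers 776 and keeps 800 − 776 = 24.
Round 1 (the acquirer proposes): the target can get 24 next round, worth 0.4 × 24 = 9.6 now; the acquirer offers that and keeps 790.4.

9.6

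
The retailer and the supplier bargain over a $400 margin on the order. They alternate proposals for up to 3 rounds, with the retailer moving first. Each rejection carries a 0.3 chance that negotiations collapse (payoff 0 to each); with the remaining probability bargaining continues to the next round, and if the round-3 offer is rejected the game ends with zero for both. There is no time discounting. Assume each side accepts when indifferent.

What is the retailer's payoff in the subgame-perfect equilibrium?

By backward induction:
Round 3 (the retailer proposes): the supplier will accept anything ≥ 0, so the retailer offers 0 and keeps 400.
Round 2 (the supplier proposes): rejecting gives the retailer an expected 0.7 × 400 = 280; the supplier offers that and keeps 120.
Round 1 (the retailer proposes): rejecting gives the supplier an expected 0.7 × 120 = 84. The retailer offers 84 and keeps 400 − 84 = 316.

316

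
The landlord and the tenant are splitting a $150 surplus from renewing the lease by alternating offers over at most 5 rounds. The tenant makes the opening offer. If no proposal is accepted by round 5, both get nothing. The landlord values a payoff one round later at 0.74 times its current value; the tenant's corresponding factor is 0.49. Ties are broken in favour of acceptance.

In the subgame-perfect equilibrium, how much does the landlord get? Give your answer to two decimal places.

Round 5 (the tenant proposes): the landlord will accept anything ≥ 0, so the tenant offers 0 and keeps 150.
Round 4 (the landlord proposes): the tenant can get 150 next round, worth 0.49 × 150 = 73.5 now, so the landlord offers 73.5, keeping 76.5.
Round 3 (the tenant proposes): the landlord can get 76.5 next round, worth 0.74 × 76.5 = 56.61 now, so the tenant offers 56.61, keeping 93.39.
Round 2 (the landlord proposes): the tenant can get 93.39 next round, worth 0.49 × 93.39 = 45.7611 now; the landlord offers that and keeps 104.2389.
Round 1 (the tenant proposes): the landlord can get 104.2389 next round, worth 0.74 × 104.2389 = 77.136786 now. The tenant offers 77.136786 and keeps 150 − 77.136786 = 72.863214.

77.14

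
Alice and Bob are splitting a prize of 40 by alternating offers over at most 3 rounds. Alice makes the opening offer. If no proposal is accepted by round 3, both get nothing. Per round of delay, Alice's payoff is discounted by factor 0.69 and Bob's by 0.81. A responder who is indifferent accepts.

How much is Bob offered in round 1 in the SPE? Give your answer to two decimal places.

Solve by backward induction from round 3.
Round 3 (Alice proposes): Bob will accept anything ≥ 0, so Alice offers 0 and keeps 40.
Round 2 (Bob proposes): Alice can get 40 next round, worth 0.69 × 40 = 27.6 now; Bob offers that and keeps 12.4.
Round 1 (Alice proposes): Bob can get 12.4 next round, worth 0.81 × 12.4 = 10.044 now; Alice offers that and keeps 29.956.

10.04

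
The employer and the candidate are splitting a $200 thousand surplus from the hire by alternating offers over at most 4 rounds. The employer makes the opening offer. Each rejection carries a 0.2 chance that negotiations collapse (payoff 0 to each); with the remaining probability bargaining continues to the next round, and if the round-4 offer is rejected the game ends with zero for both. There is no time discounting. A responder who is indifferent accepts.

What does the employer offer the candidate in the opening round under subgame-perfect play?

134.4

Round 4 (the candidate proposes): the employer will accept anything ≥ 0, so the candidate offers 0 and keeps 200.
Round 3 (the employer proposes): rejecting gives the candidate an expected 0.8 × 200 = 160. The employer offers 160 and keeps 200 − 160 = 40.
Round 2 (the candidate proposes): rejecting gives the employer an expected 0.8 × 40 = 32; the candidate offers that and keeps 168.
Round 1 (the employer proposes): rejecting gives the candidate an expected 0.8 × 168 = 134.4. The employer offers 134.4 and keeps 200 − 134.4 = 65.6.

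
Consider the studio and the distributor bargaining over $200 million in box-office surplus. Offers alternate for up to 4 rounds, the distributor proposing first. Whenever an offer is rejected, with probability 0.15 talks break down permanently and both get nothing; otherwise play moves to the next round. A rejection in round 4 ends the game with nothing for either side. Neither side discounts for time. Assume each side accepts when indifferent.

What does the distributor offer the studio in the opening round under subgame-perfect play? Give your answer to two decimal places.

By backward induction:
Round 4 (the studio proposes): rejection yields 0 for the distributor; the studio offers 0 and keeps 200.
Round 3 (the distributor proposes): rejecting gives the studio an expected 0.85 × 200 = 170; the distributor offers that and keeps 30.
Round 2 (the studio proposes): rejecting gives the distributor an expected 0.85 × 30 = 25.5; the studio offers that and keeps 174.5.
Round 1 (the distributor proposes): rejecting gives the studio an expected 0.85 × 174.5 = 148.325, so the distributor offers 148.325, keeping 51.675.

148.33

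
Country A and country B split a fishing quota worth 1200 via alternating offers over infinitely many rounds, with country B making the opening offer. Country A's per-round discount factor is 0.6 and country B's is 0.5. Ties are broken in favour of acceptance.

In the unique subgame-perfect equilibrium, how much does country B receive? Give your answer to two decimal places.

685.71

In a stationary SPE each proposer offers the other exactly their discounted continuation value.
If country B keeps x when proposing and country A keeps y when proposing, then x = 1200 − 0.6y and y = 1200 − 0.5x.
Solving: x = 1200(1 − 0.6) / (1 − 0.5·0.6) = 480 / 0.7 ≈ 685.7143.
Country A gets 1200 − 685.7143 ≈ 514.2857.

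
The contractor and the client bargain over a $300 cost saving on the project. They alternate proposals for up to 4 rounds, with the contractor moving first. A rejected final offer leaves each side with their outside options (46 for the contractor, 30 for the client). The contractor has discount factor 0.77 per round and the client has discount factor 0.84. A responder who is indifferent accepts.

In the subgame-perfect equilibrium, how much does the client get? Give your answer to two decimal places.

195.96

Round 4 (the client proposes): the contractor gets 46 if talks fail, so the client offers 46 and keeps 254.
Round 3 (the contractor proposes): the client can get 254 next round, worth 0.84 × 254 = 213.36 now. The contractor offers 213.36 and keeps 300 − 213.36 = 86.64.
Round 2 (the client proposes): the contractor can get 86.64 next round, worth 0.77 × 86.64 = 66.7128 now. The client offers 66.7128 and keeps 300 − 66.7128 = 233.2872.
Round 1 (the contractor proposes): the client can get 233.2872 next round, worth 0.84 × 233.2872 = 195.961248 now. The contractor offers 195.961248 and keeps 300 − 195.961248 = 104.038752.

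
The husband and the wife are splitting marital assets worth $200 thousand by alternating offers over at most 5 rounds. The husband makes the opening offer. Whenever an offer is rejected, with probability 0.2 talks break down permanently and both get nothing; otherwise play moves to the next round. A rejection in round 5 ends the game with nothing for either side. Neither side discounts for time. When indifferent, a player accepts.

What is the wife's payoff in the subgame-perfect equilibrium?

52.48

Round 5 (the husband proposes): rejection yields 0 for the wife; the husband offers 0 and keeps 200.
Round 4 (the wife proposes): rejecting gives the husband an expected 0.8 × 200 = 160; the wife offers that and keeps 40.
Round 3 (the husband proposes): rejecting gives the wife an expected 0.8 × 40 = 32. The husband offers 32 and keeps 200 − 32 = 168.
Round 2 (the wife proposes): rejecting gives the husband an expected 0.8 × 168 = 134.4, so the wife offers 134.4, keeping 65.6.
Round 1 (the husband proposes): rejecting gives the wife an expected 0.8 × 65.6 = 52.48, so the husband offers 52.48, keeping 147.52.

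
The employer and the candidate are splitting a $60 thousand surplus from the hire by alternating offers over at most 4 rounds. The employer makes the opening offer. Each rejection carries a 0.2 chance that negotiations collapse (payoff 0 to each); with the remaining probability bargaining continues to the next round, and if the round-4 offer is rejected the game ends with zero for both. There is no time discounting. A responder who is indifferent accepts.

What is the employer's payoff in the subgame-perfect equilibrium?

19.68

Round 4 (the candidate proposes): rejection yields 0 for the employer; the candidate offers 0 and keeps 60.
Round 3 (the employer proposes): rejecting gives the candidate an expected 0.8 × 60 = 48. The employer offers 48 and keeps 60 − 48 = 12.
Round 2 (the candidate proposes): rejecting gives the employer an expected 0.8 × 12 = 9.6, so the candidate offers 9.6, keeping 50.4.
Round 1 (the employer proposes): rejecting gives the candidate an expected 0.8 × 50.4 = 40.32, so the employer offers 40.32, keeping 19.68.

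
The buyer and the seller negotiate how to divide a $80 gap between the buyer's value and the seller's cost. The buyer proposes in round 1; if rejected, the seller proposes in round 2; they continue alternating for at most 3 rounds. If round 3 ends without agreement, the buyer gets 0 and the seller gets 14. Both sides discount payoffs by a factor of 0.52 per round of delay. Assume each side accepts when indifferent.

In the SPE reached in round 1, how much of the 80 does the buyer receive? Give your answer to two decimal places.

Round 3 (the buyer proposes): the seller gets 14 if talks fail, so the buyer offers 14 and keeps 66.
Round 2 (the seller proposes): the buyer can get 66 next round, worth 0.52 × 66 = 34.32 now, so the seller offers 34.32, keeping 45.68.
Round 1 (the buyer proposes): the seller can get 45.68 next round, worth 0.52 × 45.68 = 23.7536 now. The buyer offers 23.7536 and keeps 80 − 23.7536 = 56.2464.

56.25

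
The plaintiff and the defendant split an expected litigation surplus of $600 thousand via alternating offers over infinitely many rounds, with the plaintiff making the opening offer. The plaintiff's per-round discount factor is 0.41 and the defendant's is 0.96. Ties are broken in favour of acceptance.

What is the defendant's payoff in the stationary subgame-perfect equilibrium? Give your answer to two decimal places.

560.42

Let x be the plaintiff's share when the plaintiff proposes and y be the defendant's share when the defendant proposes.
The defendant accepts iff offered ≥ 0.96·y, so x = 600 − 0.96y. Symmetrically y = 600 − 0.41x.
Substituting: x = 600 − 0.96(600 − 0.41x), giving x(1 − 0.41·0.96) = 600(1 − 0.96).
So x = 600 × 0.04 / 0.6064 ≈ 39.5778, and the defendant receives 600 − x ≈ 560.4222.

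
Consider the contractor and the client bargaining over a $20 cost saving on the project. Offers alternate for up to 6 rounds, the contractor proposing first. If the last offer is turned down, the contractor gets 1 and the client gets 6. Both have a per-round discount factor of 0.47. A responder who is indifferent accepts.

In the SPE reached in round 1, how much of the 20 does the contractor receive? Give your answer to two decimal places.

13.48

Work backward from the last round.
Round 6 (the client proposes): the contractor gets 1 if talks fail, so the client offers 1 and keeps 19.
Round 5 (the contractor proposes): the client can get 19 next round, worth 0.47 × 19 = 8.93 now. The contractor offers 8.93 and keeps 20 − 8.93 = 11.07.
Round 4 (the client proposes): the contractor can get 11.07 next round, worth 0.47 × 11.07 = 5.2029 now. The client offers 5.2029 and keeps 20 − 5.2029 = 14.7971.
Round 3 (the contractor proposes): the client can get 14.7971 next round, worth 0.47 × 14.7971 = 6.954637 now, so the contractor offers 6.954637, keeping 13.045363.
Round 2 (the client proposes): the contractor can get 13.045363 next round, worth 0.47 × 13.045363 = 6.13132061 now; the client offers that and keeps 13.86867939.
Round 1 (the contractor proposes): the client can get 13.86867939 next round, worth 0.47 × 13.86867939 = 6.5182793133 now, so the contractor offers 6.5182793133, keeping 13.4817206867.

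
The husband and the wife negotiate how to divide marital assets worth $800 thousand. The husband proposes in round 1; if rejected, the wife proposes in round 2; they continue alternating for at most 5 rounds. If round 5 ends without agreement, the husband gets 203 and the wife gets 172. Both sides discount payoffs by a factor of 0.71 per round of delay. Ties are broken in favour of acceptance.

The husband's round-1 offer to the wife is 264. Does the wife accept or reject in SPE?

Round 5 (the husband proposes): the wife gets 172 if talks fail, so the husband offers 172 and keeps 628.
Round 4 (the wife proposes): the husband can get 628 next round, worth 0.71 × 628 = 445.88 now. The wife offers 445.88 and keeps 800 − 445.88 = 354.12.
Round 3 (the husband proposes): the wife can get 354.12 next round, worth 0.71 × 354.12 = 251.4252 now. The husband offers 251.4252 and keeps 800 − 251.4252 = 548.5748.
Round 2 (the wife proposes): the husband can get 548.5748 next round, worth 0.71 × 548.5748 = 389.488108 now; the wife offers that and keeps 410.511892.
So by rejecting in round 1, the wife gets 410.511892 next round, worth 0.71 × 410.511892 = 291.46344332 now.
Offer 264 < 291.46344332, so the wife rejects.

Reject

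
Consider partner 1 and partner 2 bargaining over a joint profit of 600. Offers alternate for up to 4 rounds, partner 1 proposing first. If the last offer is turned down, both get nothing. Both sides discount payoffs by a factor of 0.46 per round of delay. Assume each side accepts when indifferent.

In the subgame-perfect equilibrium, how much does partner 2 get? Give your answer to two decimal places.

Round 4 (partner 2 proposes): rejection yields 0 for partner 1; partner 2 offers 0 and keeps 600.
Round 3 (partner 1 proposes): partner 2 can get 600 next round, worth 0.46 × 600 = 276 now. Partner 1 offers 276 and keeps 600 − 276 = 324.
Round 2 (partner 2 proposes): partner 1 can get 324 next round, worth 0.46 × 324 = 149.04 now. Partner 2 offers 149.04 and keeps 600 − 149.04 = 450.96.
Round 1 (partner 1 proposes): partner 2 can get 450.96 next round, worth 0.46 × 450.96 = 207.4416 now; partner 1 offers that and keeps 392.5584.

207.44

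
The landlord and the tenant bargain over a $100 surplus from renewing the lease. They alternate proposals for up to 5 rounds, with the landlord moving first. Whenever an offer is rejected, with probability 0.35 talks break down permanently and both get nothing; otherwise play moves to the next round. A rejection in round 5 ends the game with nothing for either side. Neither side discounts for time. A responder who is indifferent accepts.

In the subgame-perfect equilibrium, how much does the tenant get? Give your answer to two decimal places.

32.36

By backward induction:
Round 5 (the landlord proposes): the tenant will accept anything ≥ 0, so the landlord offers 0 and keeps 100.
Round 4 (the tenant proposes): rejecting gives the landlord an expected 0.65 × 100 = 65; the tenant offers that and keeps 35.
Round 3 (the landlord proposes): rejecting gives the tenant an expected 0.65 × 35 = 22.75. The landlord offers 22.75 and keeps 100 − 22.75 = 77.25.
Round 2 (the tenant proposes): rejecting gives the landlord an expected 0.65 × 77.25 = 50.2125, so the tenant offers 50.2125, keeping 49.7875.
Round 1 (the landlord proposes): rejecting gives the tenant an expected 0.65 × 49.7875 = 32.361875. The landlord offers 32.361875 and keeps 100 − 32.361875 = 67.638125.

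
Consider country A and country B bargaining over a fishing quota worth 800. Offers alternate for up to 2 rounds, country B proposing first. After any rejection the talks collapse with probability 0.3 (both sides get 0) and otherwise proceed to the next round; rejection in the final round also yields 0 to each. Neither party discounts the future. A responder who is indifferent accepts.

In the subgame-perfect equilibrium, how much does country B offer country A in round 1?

By backward induction:
Round 2 (country A proposes): country B will accept anything ≥ 0, so country A offers 0 and keeps 800.
Round 1 (country B proposes): rejecting gives country A an expected 0.7 × 800 = 560, so country B offers 560, keeping 240.

560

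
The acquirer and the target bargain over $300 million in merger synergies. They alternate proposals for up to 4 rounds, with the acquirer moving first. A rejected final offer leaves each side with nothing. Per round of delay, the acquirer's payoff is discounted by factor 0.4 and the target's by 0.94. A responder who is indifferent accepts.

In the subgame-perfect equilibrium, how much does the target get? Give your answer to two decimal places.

275.23

Work backward from the last round.
Round 4 (the target proposes): the acquirer will accept anything ≥ 0, so the target offers 0 and keeps 300.
Round 3 (the acquirer proposes): the target can get 300 next round, worth 0.94 × 300 = 282 now, so the acquirer offers 282, keeping 18.
Round 2 (the target proposes): the acquirer can get 18 next round, worth 0.4 × 18 = 7.2 now, so the target offers 7.2, keeping 292.8.
Round 1 (the acquirer proposes): the target can get 292.8 next round, worth 0.94 × 292.8 = 275.232 now. The acquirer offers 275.232 and keeps 300 − 275.232 = 24.768.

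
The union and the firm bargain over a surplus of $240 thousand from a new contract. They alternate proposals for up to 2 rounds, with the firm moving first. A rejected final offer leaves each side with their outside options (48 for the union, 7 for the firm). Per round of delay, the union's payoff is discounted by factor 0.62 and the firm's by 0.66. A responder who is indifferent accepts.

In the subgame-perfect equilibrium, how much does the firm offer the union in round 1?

144.46

Round 2 (the union proposes): the firm gets 7 if talks fail, so the union offers 7 and keeps 233.
Round 1 (the firm proposes): the union can get 233 next round, worth 0.62 × 233 = 144.46 now; the firm offers that and keeps 95.54.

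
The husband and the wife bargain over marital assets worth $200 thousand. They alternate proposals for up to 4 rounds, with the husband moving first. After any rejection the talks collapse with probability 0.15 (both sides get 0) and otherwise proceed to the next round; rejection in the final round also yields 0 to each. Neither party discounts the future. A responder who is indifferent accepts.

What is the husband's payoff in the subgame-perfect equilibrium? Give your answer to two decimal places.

51.68

By backward induction:
Round 4 (the wife proposes): the husband will accept anything ≥ 0, so the wife offers 0 and keeps 200.
Round 3 (the husband proposes): rejecting gives the wife an expected 0.85 × 200 = 170. The husband offers 170 and keeps 200 − 170 = 30.
Round 2 (the wife proposes): rejecting gives the husband an expected 0.85 × 30 = 25.5. The wife offers 25.5 and keeps 200 − 25.5 = 174.5.
Round 1 (the husband proposes): rejecting gives the wife an expected 0.85 × 174.5 = 148.325; the husband offers that and keeps 51.675.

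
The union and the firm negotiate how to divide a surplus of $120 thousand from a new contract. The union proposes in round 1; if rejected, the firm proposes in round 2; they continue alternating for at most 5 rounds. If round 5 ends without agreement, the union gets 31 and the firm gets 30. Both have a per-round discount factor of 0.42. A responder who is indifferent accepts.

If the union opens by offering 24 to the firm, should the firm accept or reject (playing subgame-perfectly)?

Round 5 (the union proposes): the firm gets 30 if talks fail, so the union offers 30 and keeps 90.
Round 4 (the firm proposes): the union can get 90 next round, worth 0.42 × 90 = 37.8 now. The firm offers 37.8 and keeps 120 − 37.8 = 82.2.
Round 3 (the union proposes): the firm can get 82.2 next round, worth 0.42 × 82.2 = 34.524 now; the union offers that and keeps 85.476.
Round 2 (the firm proposes): the union can get 85.476 next round, worth 0.42 × 85.476 = 35.89992 now, so the firm offers 35.89992, keeping 84.10008.
So by rejecting in round 1, the firm gets 84.10008 next round, worth 0.42 × 84.10008 = 35.3220336 now.
Offer 24 < 35.3220336, so the firm rejects.

Reject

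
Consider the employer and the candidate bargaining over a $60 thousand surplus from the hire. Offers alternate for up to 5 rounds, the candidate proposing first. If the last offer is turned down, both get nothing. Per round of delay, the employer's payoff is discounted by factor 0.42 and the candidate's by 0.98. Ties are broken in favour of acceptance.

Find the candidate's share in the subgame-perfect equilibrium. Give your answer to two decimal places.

Round 5 (the candidate proposes): rejection yields 0 for the employer; the candidate offers 0 and keeps 60.
Round 4 (the employer proposes): the candidate can get 60 next round, worth 0.98 × 60 = 58.8 now; the employer offers that and keeps 1.2.
Round 3 (the candidate proposes): the employer can get 1.2 next round, worth 0.42 × 1.2 = 0.504 now, so the candidate offers 0.504, keeping 59.496.
Round 2 (the employer proposes): the candidate can get 59.496 next round, worth 0.98 × 59.496 = 58.30608 now, so the employer offers 58.30608, keeping 1.69392.
Round 1 (the candidate proposes): the employer can get 1.69392 next round, worth 0.42 × 1.69392 = 0.7114464 now. The candidate offers 0.7114464 and keeps 60 − 0.7114464 = 59.2885536.

59.29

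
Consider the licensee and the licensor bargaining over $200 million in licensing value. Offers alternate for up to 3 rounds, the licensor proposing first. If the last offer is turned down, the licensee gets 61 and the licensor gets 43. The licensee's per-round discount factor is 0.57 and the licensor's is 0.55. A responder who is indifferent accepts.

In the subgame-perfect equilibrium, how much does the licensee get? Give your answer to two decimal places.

70.42

Round 3 (the licensor proposes): the licensee gets 61 if talks fail, so the licensor offers 61 and keeps 139.
Round 2 (the licensee proposes): the licensor can get 139 next round, worth 0.55 × 139 = 76.45 now. The licensee offers 76.45 and keeps 200 − 76.45 = 123.55.
Round 1 (the licensor proposes): the licensee can get 123.55 next round, worth 0.57 × 123.55 = 70.4235 now. The licensor offers 70.4235 and keeps 200 − 70.4235 = 129.5765.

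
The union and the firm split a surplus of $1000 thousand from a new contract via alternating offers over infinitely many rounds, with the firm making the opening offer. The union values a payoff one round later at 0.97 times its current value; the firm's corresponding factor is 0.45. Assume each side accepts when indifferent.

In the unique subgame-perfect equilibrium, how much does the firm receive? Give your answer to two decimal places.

53.24

When the firm proposes, the union accepts any offer worth at least 0.97 times what the union would get by proposing next round; and vice versa.
This gives x = 1000 − 0.97y and y = 1000 − 0.45x, where x and y are each side's share when it proposes.
Hence (1 − 0.97·0.45)x = 1000(1 − 0.97), i.e. 0.5635·x = 30.
x ≈ 53.2387; the union's share is 1000 − x ≈ 946.7613.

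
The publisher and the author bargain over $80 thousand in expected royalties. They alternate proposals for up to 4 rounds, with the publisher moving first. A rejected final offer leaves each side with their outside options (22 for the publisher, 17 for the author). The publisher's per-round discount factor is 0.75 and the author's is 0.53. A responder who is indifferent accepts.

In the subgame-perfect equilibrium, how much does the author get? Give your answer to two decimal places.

Round 4 (the author proposes): the publisher gets 22 if talks fail, so the author offers 22 and keeps 58.
Round 3 (the publisher proposes): the author can get 58 next round, worth 0.53 × 58 = 30.74 now, so the publisher offers 30.74, keeping 49.26.
Round 2 (the author proposes): the publisher can get 49.26 next round, worth 0.75 × 49.26 = 36.945 now; the author offers that and keeps 43.055.
Round 1 (the publisher proposes): the author can get 43.055 next round, worth 0.53 × 43.055 = 22.81915 now; the publisher offers that and keeps 57.18085.

22.82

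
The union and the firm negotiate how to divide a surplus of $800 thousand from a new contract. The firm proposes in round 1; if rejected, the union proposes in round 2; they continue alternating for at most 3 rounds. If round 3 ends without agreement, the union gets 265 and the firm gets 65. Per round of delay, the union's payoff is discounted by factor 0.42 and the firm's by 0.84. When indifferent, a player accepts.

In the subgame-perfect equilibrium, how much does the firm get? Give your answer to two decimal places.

652.75

Round 3 (the firm proposes): the union gets 265 if talks fail, so the firm offers 265 and keeps 535.
Round 2 (the union proposes): the firm can get 535 next round, worth 0.84 × 535 = 449.4 now; the union offers that and keeps 350.6.
Round 1 (the firm proposes): the union can get 350.6 next round, worth 0.42 × 350.6 = 147.252 now. The firm offers 147.252 and keeps 800 − 147.252 = 652.748.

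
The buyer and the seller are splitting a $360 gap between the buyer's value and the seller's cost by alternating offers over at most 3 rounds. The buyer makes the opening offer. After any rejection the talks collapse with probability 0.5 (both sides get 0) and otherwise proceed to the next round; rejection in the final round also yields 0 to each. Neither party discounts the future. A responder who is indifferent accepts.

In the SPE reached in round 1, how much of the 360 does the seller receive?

By backward induction:
Round 3 (the buyer proposes): rejection yields 0 for the seller; the buyer offers 0 and keeps 360.
Round 2 (the seller proposes): rejecting gives the buyer an expected 0.5 × 360 = 180; the seller offers that and keeps 180.
Round 1 (the buyer proposes): rejecting gives the seller an expected 0.5 × 180 = 90; the buyer offers that and keeps 270.

90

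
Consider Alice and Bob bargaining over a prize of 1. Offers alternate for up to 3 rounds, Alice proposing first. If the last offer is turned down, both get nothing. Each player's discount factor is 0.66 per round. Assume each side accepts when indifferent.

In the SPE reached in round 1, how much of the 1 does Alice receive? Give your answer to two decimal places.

By backward induction:
Round 3 (Alice proposes): Bob will accept anything ≥ 0, so Alice offers 0 and keeps 1.
Round 2 (Bob proposes): Alice can get 1 next round, worth 0.66 × 1 = 0.66 now; Bob offers that and keeps 0.34.
Round 1 (Alice proposes): Bob can get 0.34 next round, worth 0.66 × 0.34 = 0.2244 now, so Alice offers 0.2244, keeping 0.7756.

0.78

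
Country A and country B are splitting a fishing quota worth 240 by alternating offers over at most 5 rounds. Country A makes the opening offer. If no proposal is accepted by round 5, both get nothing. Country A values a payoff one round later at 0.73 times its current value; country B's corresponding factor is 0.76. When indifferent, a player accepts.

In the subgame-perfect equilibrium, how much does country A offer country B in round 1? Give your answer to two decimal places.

Round 5 (country A proposes): rejection yields 0 for country B; country A offers 0 and keeps 240.
Round 4 (country B proposes): country A can get 240 next round, worth 0.73 × 240 = 175.2 now. Country B offers 175.2 and keeps 240 − 175.2 = 64.8.
Round 3 (country A proposes): country B can get 64.8 next round, worth 0.76 × 64.8 = 49.248 now, so country A offers 49.248, keeping 190.752.
Round 2 (country B proposes): country A can get 190.752 next round, worth 0.73 × 190.752 = 139.24896 now. Country B offers 139.24896 and keeps 240 − 139.24896 = 100.75104.
Round 1 (country A proposes): country B can get 100.75104 next round, worth 0.76 × 100.75104 = 76.5707904 now; country A offers that and keeps 163.4292096.

76.57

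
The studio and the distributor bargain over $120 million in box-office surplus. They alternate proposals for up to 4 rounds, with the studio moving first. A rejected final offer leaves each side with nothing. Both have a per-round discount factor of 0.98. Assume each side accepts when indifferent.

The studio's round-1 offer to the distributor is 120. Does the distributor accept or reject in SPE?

Accept

Round 4 (the distributor proposes): rejection yields 0 for the studio; the distributor offers 0 and keeps 120.
Round 3 (the studio proposes): the distributor can get 120 next round, worth 0.98 × 120 = 117.6 now, so the studio offers 117.6, keeping 2.4.
Round 2 (the distributor proposes): the studio can get 2.4 next round, worth 0.98 × 2.4 = 2.352 now, so the distributor offers 2.352, keeping 117.648.
So by rejecting in round 1, the distributor gets 117.648 next round, worth 0.98 × 117.648 = 115.29504 now.
Offer 120 ≥ 115.29504, so the distributor accepts.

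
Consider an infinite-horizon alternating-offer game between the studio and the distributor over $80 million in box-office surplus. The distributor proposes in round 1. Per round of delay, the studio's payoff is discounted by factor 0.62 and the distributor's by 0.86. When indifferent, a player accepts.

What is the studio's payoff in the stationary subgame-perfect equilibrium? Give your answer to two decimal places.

In a stationary SPE each proposer offers the other exactly their discounted continuation value.
If the distributor keeps x when proposing and the studio keeps y when proposing, then x = 80 − 0.62y and y = 80 − 0.86x.
Solving: x = 80(1 − 0.62) / (1 − 0.86·0.62) = 30.4 / 0.4668 ≈ 65.1243.
The studio gets 80 − 65.1243 ≈ 14.8757.

14.88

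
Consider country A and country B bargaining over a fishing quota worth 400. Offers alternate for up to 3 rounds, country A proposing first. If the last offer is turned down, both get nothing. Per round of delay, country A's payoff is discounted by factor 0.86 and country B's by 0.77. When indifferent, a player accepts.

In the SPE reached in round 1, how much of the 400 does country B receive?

43.12

Round 3 (country A proposes): country B will accept anything ≥ 0, so country A offers 0 and keeps 400.
Round 2 (country B proposes): country A can get 400 next round, worth 0.86 × 400 = 344 now; country B offers that and keeps 56.
Round 1 (country A proposes): country B can get 56 next round, worth 0.77 × 56 = 43.12 now. Country A offers 43.12 and keeps 400 − 43.12 = 356.88.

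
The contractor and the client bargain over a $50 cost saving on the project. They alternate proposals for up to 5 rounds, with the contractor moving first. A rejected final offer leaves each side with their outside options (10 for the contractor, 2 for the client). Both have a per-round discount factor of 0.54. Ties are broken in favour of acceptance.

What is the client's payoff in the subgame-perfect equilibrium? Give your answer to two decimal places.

16.21

By backward induction:
Round 5 (the contractor proposes): the client gets 2 if talks fail, so the contractor offers 2 and keeps 48.
Round 4 (the client proposes): the contractor can get 48 next round, worth 0.54 × 48 = 25.92 now, so the client offers 25.92, keeping 24.08.
Round 3 (the contractor proposes): the client can get 24.08 next round, worth 0.54 × 24.08 = 13.0032 now. The contractor offers 13.0032 and keeps 50 − 13.0032 = 36.9968.
Round 2 (the client proposes): the contractor can get 36.9968 next round, worth 0.54 × 36.9968 = 19.978272 now; the client offers that and keeps 30.021728.
Round 1 (the contractor proposes): the client can get 30.021728 next round, worth 0.54 × 30.021728 = 16.21173312 now. The contractor offers 16.21173312 and keeps 50 − 16.21173312 = 33.78826688.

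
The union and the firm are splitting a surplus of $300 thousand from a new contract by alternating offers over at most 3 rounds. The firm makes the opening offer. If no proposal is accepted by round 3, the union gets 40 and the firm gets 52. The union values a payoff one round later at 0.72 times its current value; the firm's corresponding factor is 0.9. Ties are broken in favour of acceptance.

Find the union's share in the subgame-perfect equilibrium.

Round 3 (the firm proposes): the union gets 40 if talks fail, so the firm offers 40 and keeps 260.
Round 2 (the union proposes): the firm can get 260 next round, worth 0.9 × 260 = 234 now. The union offers 234 and keeps 300 − 234 = 66.
Round 1 (the firm proposes): the union can get 66 next round, worth 0.72 × 66 = 47.52 now; the firm offers that and keeps 252.48.

47.52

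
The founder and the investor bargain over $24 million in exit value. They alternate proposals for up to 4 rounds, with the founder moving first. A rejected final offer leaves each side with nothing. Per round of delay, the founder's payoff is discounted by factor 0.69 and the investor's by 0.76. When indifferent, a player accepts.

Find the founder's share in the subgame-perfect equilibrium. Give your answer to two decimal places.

Round 4 (the investor proposes): rejection yields 0 for the founder; the investor offers 0 and keeps 24.
Round 3 (the founder proposes): the investor can get 24 next round, worth 0.76 × 24 = 18.24 now, so the founder offers 18.24, keeping 5.76.
Round 2 (the investor proposes): the founder can get 5.76 next round, worth 0.69 × 5.76 = 3.9744 now; the investor offers that and keeps 20.0256.
Round 1 (the founder proposes): the investor can get 20.0256 next round, worth 0.76 × 20.0256 = 15.219456 now. The founder offers 15.219456 and keeps 24 − 15.219456 = 8.780544.

8.78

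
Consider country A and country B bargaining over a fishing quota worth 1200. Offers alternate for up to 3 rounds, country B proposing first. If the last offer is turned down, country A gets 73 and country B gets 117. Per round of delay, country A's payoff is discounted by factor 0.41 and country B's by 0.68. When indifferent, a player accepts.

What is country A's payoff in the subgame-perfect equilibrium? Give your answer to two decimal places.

By backward induction:
Round 3 (country B proposes): country A gets 73 if talks fail, so country B offers 73 and keeps 1127.
Round 2 (country A proposes): country B can get 1127 next round, worth 0.68 × 1127 = 766.36 now. Country A offers 766.36 and keeps 1200 − 766.36 = 433.64.
Round 1 (country B proposes): country A can get 433.64 next round, worth 0.41 × 433.64 = 177.7924 now. Country B offers 177.7924 and keeps 1200 − 177.7924 = 1022.2076.

177.79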